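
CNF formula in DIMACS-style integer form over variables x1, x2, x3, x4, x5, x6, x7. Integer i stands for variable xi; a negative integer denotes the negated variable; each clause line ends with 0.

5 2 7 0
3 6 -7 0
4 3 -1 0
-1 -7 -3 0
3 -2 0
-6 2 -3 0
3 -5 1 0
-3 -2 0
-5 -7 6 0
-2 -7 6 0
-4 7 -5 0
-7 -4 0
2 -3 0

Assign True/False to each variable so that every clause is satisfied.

Branch on x1: take x1 = False.
For the remaining variables, x2 = False, x3 = False, x4 = False, x5 = False, x6 = True, x7 = True works.

x1=False, x2=False, x3=False, x4=False, x5=False, x6=True, x7=True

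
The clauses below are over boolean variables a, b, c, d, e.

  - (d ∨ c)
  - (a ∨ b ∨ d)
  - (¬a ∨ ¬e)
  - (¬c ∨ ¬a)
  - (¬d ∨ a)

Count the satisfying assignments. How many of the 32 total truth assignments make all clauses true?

4

Satisfying assignments:
  a=F b=T c=T d=F e=F
  a=F b=T c=T d=F e=T
  a=T b=F c=F d=T e=F
  a=T b=T c=F d=T e=F
Count: 4.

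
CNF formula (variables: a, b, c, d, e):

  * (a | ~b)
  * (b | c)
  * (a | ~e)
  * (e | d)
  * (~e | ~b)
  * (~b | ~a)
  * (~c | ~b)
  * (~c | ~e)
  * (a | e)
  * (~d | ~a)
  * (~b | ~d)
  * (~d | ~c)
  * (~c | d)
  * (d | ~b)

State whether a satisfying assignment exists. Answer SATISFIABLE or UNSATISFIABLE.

UNSATISFIABLE

b = True:
  propagation gives a=True; an empty clause results — contradiction.
b = False:
  propagation gives c=True, e=False, d=True; an empty clause results — contradiction.
Every branch closes, so no satisfying assignment exists.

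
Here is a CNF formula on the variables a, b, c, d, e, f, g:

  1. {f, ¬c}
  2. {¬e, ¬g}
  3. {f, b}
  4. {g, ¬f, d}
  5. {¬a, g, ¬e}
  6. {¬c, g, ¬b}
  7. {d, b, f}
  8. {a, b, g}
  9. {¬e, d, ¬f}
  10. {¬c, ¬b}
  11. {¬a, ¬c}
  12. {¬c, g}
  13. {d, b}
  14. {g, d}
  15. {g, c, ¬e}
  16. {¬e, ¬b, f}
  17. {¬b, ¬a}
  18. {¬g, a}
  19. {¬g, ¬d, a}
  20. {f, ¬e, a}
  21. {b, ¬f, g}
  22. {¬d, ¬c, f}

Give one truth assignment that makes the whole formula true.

Pure literal: e appears only negated; assign e = False.
Set a = False and propagate.
  then g is forced to False.
  then b is forced to True.
  then c is forced to False.
  then d is forced to True.
f is now unconstrained; take f = False.
Every clause has at least one true literal under this assignment.
Check each clause:
  1. {f, ¬c} — ¬c is true.
  2. {¬e, ¬g} — ¬g is true.
  3. {b, f} — b is true.
  4. {¬f, g, d} — ¬f is true.
  5. {¬a, ¬e, g} — ¬e is true.
  6. {g, ¬c, ¬b} — ¬c is true.
  7. {f, b, d} — b is true.
  8. {a, g, b} — b is true.
  9. {¬e, d, ¬f} — ¬f is true.
  10. {¬b, ¬c} — ¬c is true.
  11. {¬c, ¬a} — ¬c is true.
  12. {¬c, g} — ¬c is true.
  13. {d, b} — b is true.
  14. {d, g} — d is true.
  15. {¬e, c, g} — ¬e is true.
  16. {¬e, ¬b, f} — ¬e is true.
  17. {¬a, ¬b} — ¬a is true.
  18. {a, ¬g} — ¬g is true.
  19. {a, ¬d, ¬g} — ¬g is true.
  20. {f, ¬e, a} — ¬e is true.
  21. {g, ¬f, b} — ¬f is true.
  22. {¬c, f, ¬d} — ¬c is true.

a = F  b = T  c = F  d = T  e = F  f = F  g = F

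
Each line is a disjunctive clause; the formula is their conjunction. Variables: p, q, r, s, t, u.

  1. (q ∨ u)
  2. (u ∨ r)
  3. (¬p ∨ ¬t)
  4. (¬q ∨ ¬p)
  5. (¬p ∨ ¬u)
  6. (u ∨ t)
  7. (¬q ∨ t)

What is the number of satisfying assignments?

14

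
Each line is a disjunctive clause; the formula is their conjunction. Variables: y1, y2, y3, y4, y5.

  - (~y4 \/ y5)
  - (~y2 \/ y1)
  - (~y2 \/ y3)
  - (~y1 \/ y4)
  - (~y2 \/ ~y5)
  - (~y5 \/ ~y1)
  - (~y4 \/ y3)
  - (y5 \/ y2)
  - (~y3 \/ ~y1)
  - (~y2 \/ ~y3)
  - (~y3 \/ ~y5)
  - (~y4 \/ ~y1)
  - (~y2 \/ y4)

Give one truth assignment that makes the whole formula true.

Set y1 = False and propagate.
  then y2 is forced to False.
  then y5 is forced to True.
  then y3 is forced to False.
  then y4 is forced to False.

y1 = 0, y2 = 0, y3 = 0, y4 = 0, y5 = 1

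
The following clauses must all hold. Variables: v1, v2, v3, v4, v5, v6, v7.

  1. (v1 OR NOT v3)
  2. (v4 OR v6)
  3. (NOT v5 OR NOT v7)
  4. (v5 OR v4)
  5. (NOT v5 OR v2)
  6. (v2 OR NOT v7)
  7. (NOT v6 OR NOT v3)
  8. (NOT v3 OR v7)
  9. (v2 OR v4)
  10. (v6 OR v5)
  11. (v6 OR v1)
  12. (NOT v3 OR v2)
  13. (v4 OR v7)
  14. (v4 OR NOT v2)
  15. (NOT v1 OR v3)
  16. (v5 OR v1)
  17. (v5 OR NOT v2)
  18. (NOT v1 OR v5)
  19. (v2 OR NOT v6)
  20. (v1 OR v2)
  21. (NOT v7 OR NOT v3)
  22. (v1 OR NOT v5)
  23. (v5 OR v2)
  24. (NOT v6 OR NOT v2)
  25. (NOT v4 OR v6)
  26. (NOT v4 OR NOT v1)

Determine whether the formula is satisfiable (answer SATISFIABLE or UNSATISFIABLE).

v2 = True:
  propagation gives v4=True, v5=True, v7=False, v3=False; an empty clause results — contradiction.
v2 = False:
  propagation gives v5=False; an empty clause results — contradiction.
Every branch closes, so no satisfying assignment exists.

UNSATISFIABLE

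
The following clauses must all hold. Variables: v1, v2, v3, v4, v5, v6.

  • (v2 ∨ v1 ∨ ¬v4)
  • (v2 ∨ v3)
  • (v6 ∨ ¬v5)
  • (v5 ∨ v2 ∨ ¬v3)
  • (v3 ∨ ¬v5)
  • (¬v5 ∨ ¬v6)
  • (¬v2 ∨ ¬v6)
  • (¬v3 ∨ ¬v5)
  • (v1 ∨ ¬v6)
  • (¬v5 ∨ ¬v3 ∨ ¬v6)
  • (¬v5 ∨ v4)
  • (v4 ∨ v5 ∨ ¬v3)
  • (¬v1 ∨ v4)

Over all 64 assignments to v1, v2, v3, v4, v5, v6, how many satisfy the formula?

The models are:
  v1=0 v2=1 v3=0 v4=0 v5=0 v6=0
  v1=0 v2=1 v3=0 v4=1 v5=0 v6=0
  v1=0 v2=1 v3=1 v4=1 v5=0 v6=0
  v1=1 v2=1 v3=0 v4=1 v5=0 v6=0
  v1=1 v2=1 v3=1 v4=1 v5=0 v6=0
Count: 5.

5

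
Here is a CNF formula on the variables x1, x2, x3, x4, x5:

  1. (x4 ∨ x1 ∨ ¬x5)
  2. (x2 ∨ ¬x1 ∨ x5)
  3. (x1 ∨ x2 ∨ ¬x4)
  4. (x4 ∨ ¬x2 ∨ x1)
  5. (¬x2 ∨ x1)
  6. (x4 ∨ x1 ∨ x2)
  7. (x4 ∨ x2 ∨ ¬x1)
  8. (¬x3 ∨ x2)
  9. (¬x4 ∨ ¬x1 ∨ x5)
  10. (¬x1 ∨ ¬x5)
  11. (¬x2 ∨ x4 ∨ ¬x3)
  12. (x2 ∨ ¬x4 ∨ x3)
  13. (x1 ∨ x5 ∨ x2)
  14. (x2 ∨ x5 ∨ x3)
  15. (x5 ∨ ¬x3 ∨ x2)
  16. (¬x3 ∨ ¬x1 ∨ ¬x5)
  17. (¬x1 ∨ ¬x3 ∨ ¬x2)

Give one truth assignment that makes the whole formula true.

x1=T  x2=T  x3=F  x4=F  x5=F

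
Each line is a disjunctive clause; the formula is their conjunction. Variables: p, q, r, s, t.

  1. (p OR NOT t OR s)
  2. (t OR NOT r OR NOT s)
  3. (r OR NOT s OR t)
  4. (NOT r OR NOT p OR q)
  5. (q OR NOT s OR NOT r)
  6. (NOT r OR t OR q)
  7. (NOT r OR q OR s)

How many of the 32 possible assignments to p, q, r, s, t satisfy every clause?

Case analysis on r and s:
  r=1, s=1: remaining (p,q,t) ∈ {(0,1,1); (1,1,1)} — 2.
  r=1, s=0: remaining (p,q,t) ∈ {(0,1,0); (1,1,0); (1,1,1)} — 3.
  r=0, s=1: remaining (p,q,t) ∈ {(0,0,1); (0,1,1); (1,0,1); (1,1,1)} — 4.
  r=0, s=0: q free; 3 ways for (p,t) × 2^1 = 6.
Total: 2 + 3 + 4 + 6 = 15.

15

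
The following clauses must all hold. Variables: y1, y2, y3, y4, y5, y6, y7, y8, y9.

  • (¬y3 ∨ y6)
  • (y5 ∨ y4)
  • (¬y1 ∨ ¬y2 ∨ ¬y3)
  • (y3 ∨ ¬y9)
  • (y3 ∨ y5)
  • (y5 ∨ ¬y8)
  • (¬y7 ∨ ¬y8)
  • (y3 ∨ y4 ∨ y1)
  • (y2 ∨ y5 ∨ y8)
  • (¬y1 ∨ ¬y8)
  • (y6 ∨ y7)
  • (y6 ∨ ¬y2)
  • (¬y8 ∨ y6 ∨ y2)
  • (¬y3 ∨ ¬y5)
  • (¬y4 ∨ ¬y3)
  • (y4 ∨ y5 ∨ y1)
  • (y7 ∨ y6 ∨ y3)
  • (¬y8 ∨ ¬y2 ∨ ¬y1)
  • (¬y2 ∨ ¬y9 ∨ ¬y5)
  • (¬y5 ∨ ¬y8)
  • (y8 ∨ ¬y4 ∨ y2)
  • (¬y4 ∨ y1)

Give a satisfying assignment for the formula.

y1=T  y2=F  y3=F  y4=F  y5=T  y6=F  y7=T  y8=F  y9=F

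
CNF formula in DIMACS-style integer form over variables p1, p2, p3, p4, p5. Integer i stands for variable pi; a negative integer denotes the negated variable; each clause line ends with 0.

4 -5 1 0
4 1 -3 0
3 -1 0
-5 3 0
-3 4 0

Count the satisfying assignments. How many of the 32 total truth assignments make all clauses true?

Split on p3, then p1.
  p3=1, p1=1: remaining (p2,p4,p5) ∈ {(0,1,0); (0,1,1); (1,1,0); (1,1,1)} — 4.
  p3=1, p1=0: remaining (p2,p4,p5) ∈ {(0,1,0); (0,1,1); (1,1,0); (1,1,1)} — 4.
  p3=0, p1=1: a clause becomes empty — 0.
  p3=0, p1=0: remaining (p2,p4,p5) ∈ {(0,0,0); (0,1,0); (1,0,0); (1,1,0)} — 4.
Total: 4 + 4 + 0 + 4 = 12.

12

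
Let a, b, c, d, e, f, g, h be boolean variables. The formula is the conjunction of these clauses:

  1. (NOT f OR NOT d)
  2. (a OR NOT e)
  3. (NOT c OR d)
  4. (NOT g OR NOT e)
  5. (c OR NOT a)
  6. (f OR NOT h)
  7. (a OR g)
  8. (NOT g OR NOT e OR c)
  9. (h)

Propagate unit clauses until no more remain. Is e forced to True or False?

False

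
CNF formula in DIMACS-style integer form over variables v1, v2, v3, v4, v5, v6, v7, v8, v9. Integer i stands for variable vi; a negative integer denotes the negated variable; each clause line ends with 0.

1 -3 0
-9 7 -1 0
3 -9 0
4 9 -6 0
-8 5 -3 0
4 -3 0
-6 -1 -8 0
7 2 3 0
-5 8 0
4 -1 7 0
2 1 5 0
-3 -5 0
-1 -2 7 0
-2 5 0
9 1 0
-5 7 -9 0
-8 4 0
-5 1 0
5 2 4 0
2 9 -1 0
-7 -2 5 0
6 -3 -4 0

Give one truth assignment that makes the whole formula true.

Branch on v1: take v1 = True.
Try v2 = False.
  then v9 is forced to True.
  then v7 is forced to True.
  then v3 is forced to True.
  then v4 is forced to True.
  then v5 is forced to False.
  then v8 is forced to False.
  then v6 is forced to True.
Check each clause:
  1. (v1 | ~v3) — v1 is true.
  2. (~v1 | v7 | ~v9) — v7 is true.
  3. (v3 | ~v9) — v3 is true.
  4. (~v6 | v9 | v4) — v9 is true.
  5. (~v8 | ~v3 | v5) — ~v8 is true.
  6. (~v3 | v4) — v4 is true.
  7. (~v8 | ~v1 | ~v6) — ~v8 is true.
  8. (v7 | v3 | v2) — v3 is true.
  9. (v8 | ~v5) — ~v5 is true.
  10. (~v1 | v7 | v4) — v4 is true.
  11. (v2 | v5 | v1) — v1 is true.
  12. (~v5 | ~v3) — ~v5 is true.
  13. (~v2 | ~v1 | v7) — v7 is true.
  14. (v5 | ~v2) — ~v2 is true.
  15. (v1 | v9) — v9 is true.
  16. (~v5 | ~v9 | v7) — ~v5 is true.
  17. (~v8 | v4) — ~v8 is true.
  18. (v1 | ~v5) — v1 is true.
  19. (v2 | v5 | v4) — v4 is true.
  20. (v9 | ~v1 | v2) — v9 is true.
  21. (~v7 | v5 | ~v2) — ~v2 is true.
  22. (v6 | ~v4 | ~v3) — v6 is true.

v1=T, v2=F, v3=T, v4=T, v5=F, v6=T, v7=T, v8=F, v9=T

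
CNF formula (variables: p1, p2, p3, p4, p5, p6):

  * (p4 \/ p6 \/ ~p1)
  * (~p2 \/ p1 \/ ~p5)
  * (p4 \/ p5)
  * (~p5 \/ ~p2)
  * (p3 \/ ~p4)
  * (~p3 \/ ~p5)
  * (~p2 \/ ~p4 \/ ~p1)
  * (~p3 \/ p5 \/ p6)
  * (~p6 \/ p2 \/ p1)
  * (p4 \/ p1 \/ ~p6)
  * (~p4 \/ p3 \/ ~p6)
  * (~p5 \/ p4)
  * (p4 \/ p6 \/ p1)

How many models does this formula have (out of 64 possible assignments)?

Satisfying assignments:
  p1=F p2=T p3=T p4=T p5=F p6=T
  p1=T p2=F p3=T p4=T p5=F p6=T
That's 2 in total.

2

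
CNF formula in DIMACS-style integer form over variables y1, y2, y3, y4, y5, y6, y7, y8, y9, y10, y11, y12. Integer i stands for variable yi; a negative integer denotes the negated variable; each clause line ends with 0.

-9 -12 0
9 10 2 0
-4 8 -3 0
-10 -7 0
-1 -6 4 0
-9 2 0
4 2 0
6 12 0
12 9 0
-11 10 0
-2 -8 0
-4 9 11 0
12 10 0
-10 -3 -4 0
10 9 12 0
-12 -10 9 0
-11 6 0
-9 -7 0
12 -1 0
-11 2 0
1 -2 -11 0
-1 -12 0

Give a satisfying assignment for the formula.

y7 occurs only negated in the remaining clauses — set y7 = False.
Try y1 = False.
Try y2 = True.
  then y8 is forced to False.
  then y11 is forced to False.
Try y3 = True.
  then y4 is forced to False.
The remaining clauses are satisfied by y5 = True, y6 = True, y9 = False, y10 = False, y12 = True.

y1=False, y2=True, y3=True, y4=False, y5=True, y6=True, y7=False, y8=False, y9=False, y10=False, y11=False, y12=True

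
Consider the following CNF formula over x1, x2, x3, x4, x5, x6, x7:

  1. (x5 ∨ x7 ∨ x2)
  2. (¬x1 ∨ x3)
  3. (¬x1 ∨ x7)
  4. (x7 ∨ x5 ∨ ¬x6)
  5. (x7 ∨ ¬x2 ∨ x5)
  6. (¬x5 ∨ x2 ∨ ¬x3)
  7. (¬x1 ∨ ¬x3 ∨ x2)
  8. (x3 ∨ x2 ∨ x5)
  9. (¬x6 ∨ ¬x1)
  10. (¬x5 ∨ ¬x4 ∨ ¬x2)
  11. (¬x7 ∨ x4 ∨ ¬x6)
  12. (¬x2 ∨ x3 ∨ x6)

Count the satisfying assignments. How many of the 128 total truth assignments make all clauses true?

Split on x2, then x5.
  x2=T, x5=T: 5 of the 32 assignments to (x1,x3,x4,x6,x7) work.
  x2=T, x5=F: 6 of the 32 assignments to (x1,x3,x4,x6,x7) work.
  x2=F, x5=T: 7 of the 32 assignments to (x1,x3,x4,x6,x7) work.
  x2=F, x5=F: remaining (x1,x3,x4,x6,x7) ∈ {(F,T,F,F,T); (F,T,T,F,T); (F,T,T,T,T)} — 3.
Total: 5 + 6 + 7 + 3 = 21.

21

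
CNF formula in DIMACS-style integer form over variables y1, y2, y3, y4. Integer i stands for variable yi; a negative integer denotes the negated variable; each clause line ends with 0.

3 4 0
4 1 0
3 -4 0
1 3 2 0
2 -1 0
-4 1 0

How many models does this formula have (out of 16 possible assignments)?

2

Satisfying assignments:
  y1=1 y2=1 y3=1 y4=0
  y1=1 y2=1 y3=1 y4=1
Count: 2.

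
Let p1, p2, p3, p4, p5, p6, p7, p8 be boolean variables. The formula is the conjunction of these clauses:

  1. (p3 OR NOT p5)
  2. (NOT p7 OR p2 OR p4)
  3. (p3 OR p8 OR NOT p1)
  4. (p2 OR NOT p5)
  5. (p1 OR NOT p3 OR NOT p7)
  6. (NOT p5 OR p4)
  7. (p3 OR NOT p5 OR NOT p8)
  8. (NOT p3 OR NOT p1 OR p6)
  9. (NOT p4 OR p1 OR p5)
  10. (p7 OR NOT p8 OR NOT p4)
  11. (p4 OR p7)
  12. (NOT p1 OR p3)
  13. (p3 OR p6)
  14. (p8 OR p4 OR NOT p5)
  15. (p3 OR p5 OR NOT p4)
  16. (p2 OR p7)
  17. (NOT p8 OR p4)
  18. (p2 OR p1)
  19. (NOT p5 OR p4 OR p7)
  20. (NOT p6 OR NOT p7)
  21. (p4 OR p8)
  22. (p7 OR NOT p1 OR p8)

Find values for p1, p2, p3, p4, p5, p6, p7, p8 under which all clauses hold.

Pure literal: p2 appears only positively; assign p2 = True.
Set p1 = False and propagate.
Set p3 = True and propagate.
  then p7 is forced to False.
  then p4 is forced to True.
  then p5 is forced to True.
  then p8 is forced to False.
p6 is now unconstrained; take p6 = False.

p1=False  p2=True  p3=True  p4=True  p5=True  p6=False  p7=False  p8=False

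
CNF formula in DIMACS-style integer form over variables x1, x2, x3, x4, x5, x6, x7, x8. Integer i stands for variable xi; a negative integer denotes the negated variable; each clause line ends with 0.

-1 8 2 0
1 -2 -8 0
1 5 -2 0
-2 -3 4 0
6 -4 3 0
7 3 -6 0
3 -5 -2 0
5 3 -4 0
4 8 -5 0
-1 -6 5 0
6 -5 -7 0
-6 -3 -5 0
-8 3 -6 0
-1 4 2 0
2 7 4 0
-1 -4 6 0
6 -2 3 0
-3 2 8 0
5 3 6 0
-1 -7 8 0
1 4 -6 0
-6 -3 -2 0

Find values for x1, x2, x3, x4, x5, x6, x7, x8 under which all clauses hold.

x1 = 0  x2 = 1  x3 = 1  x4 = 1  x5 = 1  x6 = 0  x7 = 0  x8 = 0

Check each clause:
  1. (x8 || x2 || !x1) — x2 is true.
  2. (!x2 || !x8 || x1) — !x8 is true.
  3. (x5 || x1 || !x2) — x5 is true.
  4. (!x2 || !x3 || x4) — x4 is true.
  5. (x3 || !x4 || x6) — x3 is true.
  6. (x7 || !x6 || x3) — !x6 is true.
  7. (x3 || !x2 || !x5) — x3 is true.
  8. (!x4 || x3 || x5) — x3 is true.
  9. (!x5 || x4 || x8) — x4 is true.
  10. (!x6 || x5 || !x1) — !x6 is true.
  11. (!x7 || x6 || !x5) — !x7 is true.
  12. (!x3 || !x5 || !x6) — !x6 is true.
  13. (!x6 || !x8 || x3) — !x8 is true.
  14. (x4 || !x1 || x2) — x2 is true.
  15. (x2 || x7 || x4) — x2 is true.
  16. (x6 || !x1 || !x4) — !x1 is true.
  17. (x6 || x3 || !x2) — x3 is true.
  18. (x2 || !x3 || x8) — x2 is true.
  19. (x5 || x6 || x3) — x3 is true.
  20. (x8 || !x1 || !x7) — !x7 is true.
  21. (!x6 || x4 || x1) — !x6 is true.
  22. (!x3 || !x2 || !x6) — !x6 is true.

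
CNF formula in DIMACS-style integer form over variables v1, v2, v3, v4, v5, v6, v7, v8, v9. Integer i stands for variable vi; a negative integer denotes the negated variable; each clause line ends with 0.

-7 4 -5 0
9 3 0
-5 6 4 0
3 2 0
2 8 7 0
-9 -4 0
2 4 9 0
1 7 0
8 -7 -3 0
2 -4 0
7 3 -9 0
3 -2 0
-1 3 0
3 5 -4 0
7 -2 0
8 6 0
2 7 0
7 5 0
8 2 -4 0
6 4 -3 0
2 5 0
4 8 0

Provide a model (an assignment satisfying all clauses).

v1=True, v2=True, v3=True, v4=False, v5=False, v6=True, v7=True, v8=True, v9=True

Pure literal: v6 appears only positively; assign v6 = True.
v8 occurs only positively in the remaining clauses — set v8 = True.
Branch on v1: take v1 = True.
  then v3 is forced to True.
Set v2 = True and propagate.
  then v7 is forced to True.
The remaining clauses are satisfied by v4 = False, v5 = False, v9 = True.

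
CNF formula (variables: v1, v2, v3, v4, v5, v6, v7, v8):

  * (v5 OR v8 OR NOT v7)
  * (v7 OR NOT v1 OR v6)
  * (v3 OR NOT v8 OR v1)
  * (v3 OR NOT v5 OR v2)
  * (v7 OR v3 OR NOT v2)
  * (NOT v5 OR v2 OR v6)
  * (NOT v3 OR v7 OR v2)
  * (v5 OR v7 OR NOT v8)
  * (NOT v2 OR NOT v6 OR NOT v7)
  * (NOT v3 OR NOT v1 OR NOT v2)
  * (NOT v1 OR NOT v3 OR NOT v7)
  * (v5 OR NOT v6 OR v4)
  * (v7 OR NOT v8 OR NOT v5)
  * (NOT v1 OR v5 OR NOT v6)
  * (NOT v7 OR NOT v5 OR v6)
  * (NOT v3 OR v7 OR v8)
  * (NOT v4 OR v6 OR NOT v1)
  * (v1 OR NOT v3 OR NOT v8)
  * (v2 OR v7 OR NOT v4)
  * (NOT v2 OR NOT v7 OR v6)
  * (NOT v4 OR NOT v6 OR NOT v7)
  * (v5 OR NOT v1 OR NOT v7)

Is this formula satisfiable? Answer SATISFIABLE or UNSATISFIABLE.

Branch on v1: take v1 = False.
Try v2 = False.
The remaining clauses are satisfied by v3 = True, v4 = False, v5 = True, v6 = True, v7 = True, v8 = False.
So v1=0  v2=0  v3=1  v4=0  v5=1  v6=1  v7=1  v8=0 is a satisfying assignment.

SATISFIABLE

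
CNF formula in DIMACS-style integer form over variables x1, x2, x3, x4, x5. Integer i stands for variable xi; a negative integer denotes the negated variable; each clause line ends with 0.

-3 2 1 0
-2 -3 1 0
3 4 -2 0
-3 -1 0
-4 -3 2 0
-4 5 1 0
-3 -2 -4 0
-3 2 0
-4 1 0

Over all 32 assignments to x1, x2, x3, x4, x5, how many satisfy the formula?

8

Split on x3, then x2.
  x3=T, x2=T: a clause becomes empty — 0.
  x3=T, x2=F: a clause becomes empty — 0.
  x3=F, x2=T: remaining (x1,x4,x5) ∈ {(T,T,F); (T,T,T)} — 2.
  x3=F, x2=F: x5 free; 3 ways for (x1,x4) × 2^1 = 6.
Total: 0 + 0 + 2 + 6 = 8.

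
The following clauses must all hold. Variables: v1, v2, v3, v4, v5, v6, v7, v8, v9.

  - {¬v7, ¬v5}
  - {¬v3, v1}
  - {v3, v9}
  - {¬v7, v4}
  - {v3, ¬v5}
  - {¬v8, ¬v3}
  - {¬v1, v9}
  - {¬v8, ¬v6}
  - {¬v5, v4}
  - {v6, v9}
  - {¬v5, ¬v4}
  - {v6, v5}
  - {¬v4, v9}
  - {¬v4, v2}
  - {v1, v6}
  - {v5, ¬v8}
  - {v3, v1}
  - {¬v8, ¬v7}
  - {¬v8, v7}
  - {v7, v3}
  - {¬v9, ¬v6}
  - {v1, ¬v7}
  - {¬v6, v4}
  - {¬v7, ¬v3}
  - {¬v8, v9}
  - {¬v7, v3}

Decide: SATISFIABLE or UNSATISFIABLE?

UNSATISFIABLE

v3 = True:
  propagation gives v1=True, v8=False, v9=True, v6=False; an empty clause results — contradiction.
v3 = False:
  propagation gives v9=True, v5=False, v6=True; an empty clause results — contradiction.
Every branch closes, so no satisfying assignment exists.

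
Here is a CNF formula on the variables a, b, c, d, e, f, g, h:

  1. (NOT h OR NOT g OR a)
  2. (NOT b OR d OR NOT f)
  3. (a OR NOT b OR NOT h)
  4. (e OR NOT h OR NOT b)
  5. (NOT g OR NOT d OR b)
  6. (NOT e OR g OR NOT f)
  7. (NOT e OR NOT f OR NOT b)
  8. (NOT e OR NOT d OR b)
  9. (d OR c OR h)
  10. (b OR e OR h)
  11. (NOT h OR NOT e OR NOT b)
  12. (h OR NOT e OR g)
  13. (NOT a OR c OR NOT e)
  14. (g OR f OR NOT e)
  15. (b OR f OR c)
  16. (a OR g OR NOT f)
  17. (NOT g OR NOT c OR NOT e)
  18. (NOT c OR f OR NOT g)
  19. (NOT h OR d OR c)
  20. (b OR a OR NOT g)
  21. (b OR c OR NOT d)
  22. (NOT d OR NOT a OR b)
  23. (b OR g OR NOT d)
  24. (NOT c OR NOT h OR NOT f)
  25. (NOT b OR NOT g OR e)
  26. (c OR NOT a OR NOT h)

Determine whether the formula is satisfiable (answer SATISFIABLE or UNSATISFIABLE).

Try a = True.
Branch on b: take b = False.
  then d is forced to False.
Set c = True and propagate.
For the remaining variables, e = False, f = False, g = False, h = True works.
So a = True, b = False, c = True, d = False, e = False, f = False, g = False, h = True is a satisfying assignment.

SATISFIABLE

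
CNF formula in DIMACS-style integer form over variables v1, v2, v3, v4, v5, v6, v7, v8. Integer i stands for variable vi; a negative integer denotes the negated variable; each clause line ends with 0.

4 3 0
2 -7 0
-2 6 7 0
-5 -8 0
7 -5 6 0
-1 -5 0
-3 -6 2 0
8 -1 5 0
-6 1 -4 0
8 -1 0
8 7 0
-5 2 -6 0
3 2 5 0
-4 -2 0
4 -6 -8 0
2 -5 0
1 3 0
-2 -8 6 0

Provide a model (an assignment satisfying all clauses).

v1=True  v2=False  v3=True  v4=True  v5=False  v6=False  v7=False  v8=True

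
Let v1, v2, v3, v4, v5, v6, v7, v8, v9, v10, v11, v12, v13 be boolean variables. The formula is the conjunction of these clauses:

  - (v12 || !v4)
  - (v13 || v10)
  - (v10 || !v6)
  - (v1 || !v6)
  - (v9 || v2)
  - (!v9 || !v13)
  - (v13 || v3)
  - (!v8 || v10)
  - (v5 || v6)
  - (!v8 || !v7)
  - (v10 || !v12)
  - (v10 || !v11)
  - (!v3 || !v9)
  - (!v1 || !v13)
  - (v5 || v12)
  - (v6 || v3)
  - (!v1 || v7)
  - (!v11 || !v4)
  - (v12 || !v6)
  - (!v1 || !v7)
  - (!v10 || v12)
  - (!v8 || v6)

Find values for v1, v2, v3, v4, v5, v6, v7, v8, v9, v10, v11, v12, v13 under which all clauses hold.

Pure literal: v2 appears only positively; assign v2 = True.
v4 occurs only negated in the remaining clauses — set v4 = False.
Try v1 = False.
  then v6 is forced to False.
  then v5 is forced to True.
  then v3 is forced to True.
  then v9 is forced to False.
  then v8 is forced to False.
Branch on v10: take v10 = True.
  then v12 is forced to True.
v7, v11, v13 are now unconstrained; take v7 = False, v11 = True, v13 = True.
Check each clause:
  1. (!v4 || v12) — v12 is true.
  2. (v10 || v13) — v10 is true.
  3. (!v6 || v10) — !v6 is true.
  4. (!v6 || v1) — !v6 is true.
  5. (v2 || v9) — v2 is true.
  6. (!v9 || !v13) — !v9 is true.
  7. (v3 || v13) — v3 is true.
  8. (!v8 || v10) — !v8 is true.
  9. (v5 || v6) — v5 is true.
  10. (!v7 || !v8) — !v8 is true.
  11. (!v12 || v10) — v10 is true.
  12. (!v11 || v10) — v10 is true.
  13. (!v9 || !v3) — !v9 is true.
  14. (!v13 || !v1) — !v1 is true.
  15. (v5 || v12) — v12 is true.
  16. (v6 || v3) — v3 is true.
  17. (v7 || !v1) — !v1 is true.
  18. (!v4 || !v11) — !v4 is true.
  19. (v12 || !v6) — !v6 is true.
  20. (!v1 || !v7) — !v7 is true.
  21. (!v10 || v12) — v12 is true.
  22. (v6 || !v8) — !v8 is true.

v1=F, v2=T, v3=T, v4=F, v5=T, v6=F, v7=F, v8=F, v9=F, v10=T, v11=T, v12=T, v13=T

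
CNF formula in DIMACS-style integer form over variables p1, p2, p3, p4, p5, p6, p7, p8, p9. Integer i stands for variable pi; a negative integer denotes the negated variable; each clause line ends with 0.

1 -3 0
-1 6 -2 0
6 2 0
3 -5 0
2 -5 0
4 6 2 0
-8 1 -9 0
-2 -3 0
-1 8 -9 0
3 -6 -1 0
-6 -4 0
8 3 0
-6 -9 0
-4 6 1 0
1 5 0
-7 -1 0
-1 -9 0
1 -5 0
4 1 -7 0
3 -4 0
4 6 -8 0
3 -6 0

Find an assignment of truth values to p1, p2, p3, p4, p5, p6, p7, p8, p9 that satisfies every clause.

p1=True, p2=False, p3=True, p4=False, p5=False, p6=True, p7=False, p8=True, p9=False

Check each clause:
  1. (p1 \/ ~p3) — p1 is true.
  2. (~p1 \/ p6 \/ ~p2) — ~p2 is true.
  3. (p6 \/ p2) — p6 is true.
  4. (~p5 \/ p3) — p3 is true.
  5. (~p5 \/ p2) — ~p5 is true.
  6. (p4 \/ p6 \/ p2) — p6 is true.
  7. (~p9 \/ ~p8 \/ p1) — p1 is true.
  8. (~p3 \/ ~p2) — ~p2 is true.
  9. (~p1 \/ ~p9 \/ p8) — p8 is true.
  10. (p3 \/ ~p6 \/ ~p1) — p3 is true.
  11. (~p6 \/ ~p4) — ~p4 is true.
  12. (p8 \/ p3) — p8 is true.
  13. (~p9 \/ ~p6) — ~p9 is true.
  14. (p6 \/ p1 \/ ~p4) — p1 is true.
  15. (p5 \/ p1) — p1 is true.
  16. (~p7 \/ ~p1) — ~p7 is true.
  17. (~p9 \/ ~p1) — ~p9 is true.
  18. (~p5 \/ p1) — p1 is true.
  19. (p1 \/ ~p7 \/ p4) — ~p7 is true.
  20. (p3 \/ ~p4) — p3 is true.
  21. (p4 \/ p6 \/ ~p8) — p6 is true.
  22. (~p6 \/ p3) — p3 is true.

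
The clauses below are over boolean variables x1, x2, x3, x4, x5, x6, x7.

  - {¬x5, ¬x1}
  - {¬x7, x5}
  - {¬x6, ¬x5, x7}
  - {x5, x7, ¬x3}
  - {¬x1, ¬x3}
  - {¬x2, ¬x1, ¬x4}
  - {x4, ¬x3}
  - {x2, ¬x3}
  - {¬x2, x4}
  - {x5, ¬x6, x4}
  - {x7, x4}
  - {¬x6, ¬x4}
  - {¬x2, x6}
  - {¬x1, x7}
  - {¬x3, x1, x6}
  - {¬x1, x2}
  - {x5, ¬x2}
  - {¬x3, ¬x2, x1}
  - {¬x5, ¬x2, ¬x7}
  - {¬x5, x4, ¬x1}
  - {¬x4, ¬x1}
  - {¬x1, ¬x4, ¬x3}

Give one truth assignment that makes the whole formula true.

x1=F, x2=F, x3=F, x4=F, x5=T, x6=F, x7=T

Check each clause:
  1. {¬x5, ¬x1} — ¬x1 is true.
  2. {x5, ¬x7} — x5 is true.
  3. {x7, ¬x5, ¬x6} — ¬x6 is true.
  4. {¬x3, x7, x5} — x5 is true.
  5. {¬x3, ¬x1} — ¬x3 is true.
  6. {¬x2, ¬x4, ¬x1} — ¬x4 is true.
  7. {¬x3, x4} — ¬x3 is true.
  8. {x2, ¬x3} — ¬x3 is true.
  9. {x4, ¬x2} — ¬x2 is true.
  10. {¬x6, x5, x4} — ¬x6 is true.
  11. {x4, x7} — x7 is true.
  12. {¬x6, ¬x4} — ¬x6 is true.
  13. {x6, ¬x2} — ¬x2 is true.
  14. {x7, ¬x1} — ¬x1 is true.
  15. {x1, ¬x3, x6} — ¬x3 is true.
  16. {x2, ¬x1} — ¬x1 is true.
  17. {x5, ¬x2} — x5 is true.
  18. {¬x3, x1, ¬x2} — ¬x3 is true.
  19. {¬x7, ¬x2, ¬x5} — ¬x2 is true.
  20. {¬x1, x4, ¬x5} — ¬x1 is true.
  21. {¬x4, ¬x1} — ¬x4 is true.
  22. {¬x1, ¬x4, ¬x3} — ¬x4 is true.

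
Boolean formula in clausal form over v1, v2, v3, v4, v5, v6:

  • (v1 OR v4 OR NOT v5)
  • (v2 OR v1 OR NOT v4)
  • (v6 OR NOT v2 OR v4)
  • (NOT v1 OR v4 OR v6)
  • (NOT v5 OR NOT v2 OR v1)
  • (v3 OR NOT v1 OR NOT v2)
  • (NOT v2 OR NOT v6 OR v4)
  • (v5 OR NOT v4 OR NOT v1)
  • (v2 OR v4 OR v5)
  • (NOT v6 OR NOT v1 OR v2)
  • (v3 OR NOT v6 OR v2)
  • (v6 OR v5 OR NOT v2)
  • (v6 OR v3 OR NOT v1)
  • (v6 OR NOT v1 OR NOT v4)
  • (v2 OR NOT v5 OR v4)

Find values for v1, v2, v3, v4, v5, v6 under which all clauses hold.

v1=False, v2=True, v3=True, v4=True, v5=False, v6=True

v3 occurs only positively in the remaining clauses — set v3 = True.
Try v1 = False.
Try v2 = True.
  then v5 is forced to False.
  then v6 is forced to True.
  then v4 is forced to True.
Check each clause:
  1. (NOT v5 OR v4 OR v1) — NOT v5 is true.
  2. (NOT v4 OR v2 OR v1) — v2 is true.
  3. (NOT v2 OR v6 OR v4) — v4 is true.
  4. (v6 OR v4 OR NOT v1) — v4 is true.
  5. (v1 OR NOT v5 OR NOT v2) — NOT v5 is true.
  6. (NOT v2 OR v3 OR NOT v1) — v3 is true.
  7. (NOT v6 OR NOT v2 OR v4) — v4 is true.
  8. (NOT v4 OR v5 OR NOT v1) — NOT v1 is true.
  9. (v5 OR v2 OR v4) — v2 is true.
  10. (NOT v1 OR v2 OR NOT v6) — v2 is true.
  11. (v2 OR NOT v6 OR v3) — v3 is true.
  12. (NOT v2 OR v6 OR v5) — v6 is true.
  13. (v6 OR v3 OR NOT v1) — v3 is true.
  14. (NOT v4 OR NOT v1 OR v6) — v6 is true.
  15. (v4 OR NOT v5 OR v2) — v2 is true.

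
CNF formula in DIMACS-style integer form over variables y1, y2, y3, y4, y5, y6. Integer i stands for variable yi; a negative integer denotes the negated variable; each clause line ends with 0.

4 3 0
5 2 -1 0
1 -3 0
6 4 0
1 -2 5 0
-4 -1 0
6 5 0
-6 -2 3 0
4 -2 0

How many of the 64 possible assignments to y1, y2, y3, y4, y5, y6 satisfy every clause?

5

Satisfying assignments:
  y1=F y2=F y3=F y4=T y5=F y6=T
  y1=F y2=F y3=F y4=T y5=T y6=F
  y1=F y2=F y3=F y4=T y5=T y6=T
  y1=F y2=T y3=F y4=T y5=T y6=F
  y1=T y2=F y3=T y4=F y5=T y6=T
Count: 5.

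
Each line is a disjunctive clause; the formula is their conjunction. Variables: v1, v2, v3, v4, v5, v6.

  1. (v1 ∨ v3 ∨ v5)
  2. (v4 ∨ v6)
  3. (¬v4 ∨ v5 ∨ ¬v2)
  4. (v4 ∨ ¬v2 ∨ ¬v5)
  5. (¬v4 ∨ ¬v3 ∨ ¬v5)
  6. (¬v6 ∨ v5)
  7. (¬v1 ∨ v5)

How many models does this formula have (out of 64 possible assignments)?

13

Split on v5, then v4.
  v5=1, v4=1: forces v3=0; v1, v2, v6 free → 2^3 = 8.
  v5=1, v4=0: remaining (v1,v2,v3,v6) ∈ {(0,0,0,1); (0,0,1,1); (1,0,0,1); (1,0,1,1)} — 4.
  v5=0, v4=1: remaining (v1,v2,v3,v6) ∈ {(0,0,1,0)} — 1.
  v5=0, v4=0: a clause becomes empty — 0.
Total: 8 + 4 + 1 + 0 = 13.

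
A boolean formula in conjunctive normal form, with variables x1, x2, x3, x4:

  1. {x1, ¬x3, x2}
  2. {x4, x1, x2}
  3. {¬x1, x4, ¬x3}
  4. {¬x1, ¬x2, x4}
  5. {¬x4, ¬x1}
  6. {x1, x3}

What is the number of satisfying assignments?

3

The models are:
  x1=F x2=T x3=T x4=F
  x1=F x2=T x3=T x4=T
  x1=T x2=F x3=F x4=F
That's 3 in total.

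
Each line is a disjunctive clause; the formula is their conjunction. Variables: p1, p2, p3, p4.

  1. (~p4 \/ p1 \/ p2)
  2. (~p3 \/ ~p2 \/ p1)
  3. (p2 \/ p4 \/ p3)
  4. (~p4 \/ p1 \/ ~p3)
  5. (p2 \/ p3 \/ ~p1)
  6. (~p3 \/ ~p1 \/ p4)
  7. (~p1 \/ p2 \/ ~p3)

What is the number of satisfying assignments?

Satisfying assignments:
  p1=0 p2=0 p3=1 p4=0
  p1=0 p2=1 p3=0 p4=0
  p1=0 p2=1 p3=0 p4=1
  p1=1 p2=1 p3=0 p4=0
  p1=1 p2=1 p3=0 p4=1
  p1=1 p2=1 p3=1 p4=1
Count: 6.

6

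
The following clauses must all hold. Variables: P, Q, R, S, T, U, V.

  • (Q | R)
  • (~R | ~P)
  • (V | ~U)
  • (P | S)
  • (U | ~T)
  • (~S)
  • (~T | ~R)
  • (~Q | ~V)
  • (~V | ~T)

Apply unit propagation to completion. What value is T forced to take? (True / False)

False

Unit clause (~S) sets S = False.
In (S | P), S is now false; P must hold, so P = True.
(~P | ~R): since P = True, the clause reduces to (~R). R = False.
(Q | R): since R = False, the clause reduces to (Q). Q = True.
From (~V | ~Q) and Q = True: V = False.
In (~U | V), V is now false; ~U must hold, so U = False.
From (~T | U) and U = False: T = False.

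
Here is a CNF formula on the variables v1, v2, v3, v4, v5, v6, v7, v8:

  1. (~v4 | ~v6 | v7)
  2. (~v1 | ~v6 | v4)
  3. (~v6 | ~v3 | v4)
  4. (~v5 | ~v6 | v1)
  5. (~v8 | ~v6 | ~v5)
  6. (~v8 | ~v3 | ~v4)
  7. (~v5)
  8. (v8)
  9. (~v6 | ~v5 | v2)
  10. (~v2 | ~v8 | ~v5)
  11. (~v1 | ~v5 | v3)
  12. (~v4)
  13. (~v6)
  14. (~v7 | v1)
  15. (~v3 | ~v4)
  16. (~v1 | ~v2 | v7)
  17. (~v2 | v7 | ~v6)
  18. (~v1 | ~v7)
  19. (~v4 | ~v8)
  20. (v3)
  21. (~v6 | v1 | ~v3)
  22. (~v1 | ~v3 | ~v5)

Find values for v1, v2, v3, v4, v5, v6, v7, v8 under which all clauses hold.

v1=F, v2=F, v3=T, v4=F, v5=F, v6=F, v7=F, v8=T

The clause (~v5) is unit: v5 must be False.
Unit propagation: (v8) forces v8 = True.
Unit propagation: (~v4) forces v4 = False.
Unit propagation: (~v6) forces v6 = False.
(v3) is a unit clause, so v3 = True.
Pure literal: v2 appears only negated; assign v2 = False.
Try v1 = False.
  then v7 is forced to False.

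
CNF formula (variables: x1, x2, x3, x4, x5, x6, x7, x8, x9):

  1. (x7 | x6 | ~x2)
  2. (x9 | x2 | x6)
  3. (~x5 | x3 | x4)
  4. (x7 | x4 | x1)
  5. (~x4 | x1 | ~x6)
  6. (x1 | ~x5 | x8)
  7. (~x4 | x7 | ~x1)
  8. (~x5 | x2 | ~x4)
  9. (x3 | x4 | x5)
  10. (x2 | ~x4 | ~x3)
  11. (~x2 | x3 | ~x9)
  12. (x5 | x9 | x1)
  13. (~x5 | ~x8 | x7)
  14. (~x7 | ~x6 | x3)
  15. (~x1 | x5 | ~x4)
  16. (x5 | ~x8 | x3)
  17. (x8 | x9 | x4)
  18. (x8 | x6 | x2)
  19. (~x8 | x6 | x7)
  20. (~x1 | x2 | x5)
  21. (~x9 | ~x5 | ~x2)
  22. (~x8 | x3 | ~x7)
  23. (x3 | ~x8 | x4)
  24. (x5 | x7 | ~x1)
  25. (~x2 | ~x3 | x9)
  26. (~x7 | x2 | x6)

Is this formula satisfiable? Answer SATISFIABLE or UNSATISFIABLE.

SATISFIABLE

Try x1 = False.
The remaining clauses are satisfied by x2 = True, x3 = True, x4 = False, x5 = False, x6 = False, x7 = True, x8 = False, x9 = True.
So x1 = False  x2 = True  x3 = True  x4 = False  x5 = False  x6 = False  x7 = True  x8 = False  x9 = True is a satisfying assignment.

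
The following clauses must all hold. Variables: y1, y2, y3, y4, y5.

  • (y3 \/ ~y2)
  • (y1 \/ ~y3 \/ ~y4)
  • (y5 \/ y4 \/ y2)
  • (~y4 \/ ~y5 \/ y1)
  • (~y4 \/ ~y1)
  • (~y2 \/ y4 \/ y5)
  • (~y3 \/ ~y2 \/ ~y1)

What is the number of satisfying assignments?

6

The models are:
  y1=F y2=F y3=F y4=F y5=T
  y1=F y2=F y3=F y4=T y5=F
  y1=F y2=F y3=T y4=F y5=T
  y1=F y2=T y3=T y4=F y5=T
  y1=T y2=F y3=F y4=F y5=T
  y1=T y2=F y3=T y4=F y5=T
That's 6 in total.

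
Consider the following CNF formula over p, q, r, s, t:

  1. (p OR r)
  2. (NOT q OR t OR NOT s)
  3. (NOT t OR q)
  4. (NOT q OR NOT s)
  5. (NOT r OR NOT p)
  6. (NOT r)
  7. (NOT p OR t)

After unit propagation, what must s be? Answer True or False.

False

(NOT r) stands alone — r = False.
(p OR r): since r = False, the clause reduces to (p). p = True.
(t OR NOT p) with p = True leaves only t, so t = True.
In (NOT t OR q), NOT t is now false; q must hold, so q = True.
(NOT s OR NOT q) with q = True leaves only NOT s, so s = False.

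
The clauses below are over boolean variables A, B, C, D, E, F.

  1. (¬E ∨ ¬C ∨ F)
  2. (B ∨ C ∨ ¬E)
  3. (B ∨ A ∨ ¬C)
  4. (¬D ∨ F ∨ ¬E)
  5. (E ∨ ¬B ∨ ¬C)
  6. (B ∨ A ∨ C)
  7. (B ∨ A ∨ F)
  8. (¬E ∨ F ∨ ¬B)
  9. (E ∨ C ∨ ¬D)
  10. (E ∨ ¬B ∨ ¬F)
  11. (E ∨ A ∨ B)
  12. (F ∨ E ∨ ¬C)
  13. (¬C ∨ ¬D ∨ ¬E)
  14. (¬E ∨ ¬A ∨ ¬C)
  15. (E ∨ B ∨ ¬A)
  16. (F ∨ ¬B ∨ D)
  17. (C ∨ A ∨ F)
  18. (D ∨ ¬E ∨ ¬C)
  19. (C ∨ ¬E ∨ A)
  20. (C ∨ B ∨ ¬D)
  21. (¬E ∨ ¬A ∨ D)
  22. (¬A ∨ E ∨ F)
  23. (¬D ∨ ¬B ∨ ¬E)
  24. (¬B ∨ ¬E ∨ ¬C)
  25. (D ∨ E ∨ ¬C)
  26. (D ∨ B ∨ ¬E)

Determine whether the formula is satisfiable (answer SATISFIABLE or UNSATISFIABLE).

E = True:
  C = True:
    propagation gives F=True, D=False; an empty clause results — contradiction.
  C = False:
    propagation gives B=True, F=True, A=True, D=True; an empty clause results — contradiction.
E = False:
  B = True:
    propagation gives C=False, D=False, F=False; an empty clause results — contradiction.
  B = False:
    propagation gives A=True; an empty clause results — contradiction.
Every branch closes, so no satisfying assignment exists.

UNSATISFIABLE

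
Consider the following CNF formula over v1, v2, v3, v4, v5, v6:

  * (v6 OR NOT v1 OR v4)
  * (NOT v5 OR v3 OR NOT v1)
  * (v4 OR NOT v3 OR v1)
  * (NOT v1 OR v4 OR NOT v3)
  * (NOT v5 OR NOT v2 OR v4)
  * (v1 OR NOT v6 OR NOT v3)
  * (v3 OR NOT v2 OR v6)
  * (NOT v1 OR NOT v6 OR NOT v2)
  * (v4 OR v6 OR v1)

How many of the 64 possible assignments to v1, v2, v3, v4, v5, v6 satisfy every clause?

Case analysis on v1 and v3:
  v1=1, v3=1: v5 free; 3 ways for (v2,v4,v6) × 2^1 = 6.
  v1=1, v3=0: remaining (v2,v4,v5,v6) ∈ {(0,0,0,1); (0,1,0,0); (0,1,0,1)} — 3.
  v1=0, v3=1: remaining (v2,v4,v5,v6) ∈ {(0,1,0,0); (0,1,1,0); (1,1,0,0); (1,1,1,0)} — 4.
  v1=0, v3=0: 9 of the 16 assignments to (v2,v4,v5,v6) work.
Total: 6 + 3 + 4 + 9 = 22.

22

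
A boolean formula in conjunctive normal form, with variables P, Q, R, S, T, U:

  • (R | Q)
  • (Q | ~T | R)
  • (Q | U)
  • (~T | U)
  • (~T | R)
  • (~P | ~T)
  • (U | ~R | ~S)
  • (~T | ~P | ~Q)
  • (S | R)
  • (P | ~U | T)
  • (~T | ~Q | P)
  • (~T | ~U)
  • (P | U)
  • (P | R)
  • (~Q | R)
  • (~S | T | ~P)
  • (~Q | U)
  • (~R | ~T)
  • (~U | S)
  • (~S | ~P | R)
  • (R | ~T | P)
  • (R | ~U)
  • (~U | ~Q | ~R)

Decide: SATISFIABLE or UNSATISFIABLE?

UNSATISFIABLE

R = True:
  U = True:
    propagation gives P=True, S=False; an empty clause results — contradiction.
  U = False:
    propagation gives Q=True; an empty clause results — contradiction.
R = False:
  propagation gives Q=True; an empty clause results — contradiction.
Every branch closes, so no satisfying assignment exists.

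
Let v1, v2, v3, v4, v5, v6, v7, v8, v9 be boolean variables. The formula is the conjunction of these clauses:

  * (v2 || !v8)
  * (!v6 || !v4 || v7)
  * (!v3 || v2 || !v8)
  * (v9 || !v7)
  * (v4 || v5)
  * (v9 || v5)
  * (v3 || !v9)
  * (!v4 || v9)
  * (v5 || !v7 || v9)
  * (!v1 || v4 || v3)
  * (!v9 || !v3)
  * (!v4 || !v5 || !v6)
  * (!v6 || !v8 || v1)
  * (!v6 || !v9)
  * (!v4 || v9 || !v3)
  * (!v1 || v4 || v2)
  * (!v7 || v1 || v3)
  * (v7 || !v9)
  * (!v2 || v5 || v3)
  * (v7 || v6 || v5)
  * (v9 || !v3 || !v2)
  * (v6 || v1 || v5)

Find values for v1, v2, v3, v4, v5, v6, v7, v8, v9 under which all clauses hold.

v1 = 0, v2 = 1, v3 = 0, v4 = 0, v5 = 1, v6 = 1, v7 = 0, v8 = 0, v9 = 0

Pure literal: v8 appears only negated; assign v8 = False.
Branch on v1: take v1 = False.
Branch on v2: take v2 = True.
The remaining clauses are satisfied by v3 = False, v4 = False, v5 = True, v6 = True, v7 = False, v9 = False.
Every clause has at least one true literal under this assignment.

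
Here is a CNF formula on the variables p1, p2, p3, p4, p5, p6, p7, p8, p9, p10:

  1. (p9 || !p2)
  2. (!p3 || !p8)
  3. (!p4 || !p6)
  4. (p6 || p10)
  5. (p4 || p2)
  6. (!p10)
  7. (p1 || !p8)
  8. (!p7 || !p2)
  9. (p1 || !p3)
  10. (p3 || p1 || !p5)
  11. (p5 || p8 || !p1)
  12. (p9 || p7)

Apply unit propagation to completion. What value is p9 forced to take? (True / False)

True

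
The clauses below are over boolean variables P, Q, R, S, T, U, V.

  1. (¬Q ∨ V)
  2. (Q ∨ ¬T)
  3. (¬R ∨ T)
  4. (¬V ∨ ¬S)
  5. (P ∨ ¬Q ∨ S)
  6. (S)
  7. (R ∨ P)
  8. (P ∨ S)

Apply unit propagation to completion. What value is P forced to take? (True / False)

True

(S) stands alone — S = True.
In (¬S ∨ ¬V), ¬S is now false; ¬V must hold, so V = False.
In (V ∨ ¬Q), V is now false; ¬Q must hold, so Q = False.
(Q ∨ ¬T) with Q = False leaves only ¬T, so T = False.
(T ∨ ¬R) with T = False leaves only ¬R, so R = False.
(R ∨ P): since R = False, the clause reduces to (P). P = True.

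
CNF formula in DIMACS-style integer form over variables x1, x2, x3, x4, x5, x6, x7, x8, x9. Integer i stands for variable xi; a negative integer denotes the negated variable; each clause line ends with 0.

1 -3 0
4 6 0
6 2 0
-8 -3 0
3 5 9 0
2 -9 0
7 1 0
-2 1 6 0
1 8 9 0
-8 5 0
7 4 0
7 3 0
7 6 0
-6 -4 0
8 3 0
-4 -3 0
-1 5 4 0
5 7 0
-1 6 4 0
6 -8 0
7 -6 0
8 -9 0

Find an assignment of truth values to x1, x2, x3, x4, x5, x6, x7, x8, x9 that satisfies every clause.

x1 = True, x2 = True, x3 = False, x4 = False, x5 = True, x6 = True, x7 = True, x8 = True, x9 = False

x5 occurs only positively in the remaining clauses — set x5 = True.
x7 occurs only positively in the remaining clauses — set x7 = True.
Try x1 = True.
For the remaining variables, x2 = True, x3 = False, x4 = False, x6 = True, x8 = True, x9 = False works.
Check each clause:
  1. {¬x3, x1} — x1 is true.
  2. {x4, x6} — x6 is true.
  3. {x2, x6} — x2 is true.
  4. {¬x3, ¬x8} — ¬x3 is true.
  5. {x3, x5, x9} — x5 is true.
  6. {¬x9, x2} — x2 is true.
  7. {x7, x1} — x1 is true.
  8. {¬x2, x6, x1} — x1 is true.
  9. {x9, x8, x1} — x8 is true.
  10. {¬x8, x5} — x5 is true.
  11. {x4, x7} — x7 is true.
  12. {x7, x3} — x7 is true.
  13. {x6, x7} — x6 is true.
  14. {¬x6, ¬x4} — ¬x4 is true.
  15. {x3, x8} — x8 is true.
  16. {¬x3, ¬x4} — ¬x4 is true.
  17. {x4, ¬x1, x5} — x5 is true.
  18. {x5, x7} — x5 is true.
  19. {x6, ¬x1, x4} — x6 is true.
  20. {x6, ¬x8} — x6 is true.
  21. {¬x6, x7} — x7 is true.
  22. {¬x9, x8} — x8 is true.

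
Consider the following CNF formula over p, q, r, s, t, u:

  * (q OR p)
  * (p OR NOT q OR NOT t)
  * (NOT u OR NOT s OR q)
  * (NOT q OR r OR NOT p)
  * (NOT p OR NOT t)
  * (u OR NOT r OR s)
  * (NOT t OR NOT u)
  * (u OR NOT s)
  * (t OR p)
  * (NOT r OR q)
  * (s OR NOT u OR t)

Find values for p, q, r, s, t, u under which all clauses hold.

Set p = True and propagate.
  then t is forced to False.
Try q = False.
  then r is forced to False.
Branch on s: take s = False.
  then u is forced to False.

p=True  q=False  r=False  s=False  t=False  u=False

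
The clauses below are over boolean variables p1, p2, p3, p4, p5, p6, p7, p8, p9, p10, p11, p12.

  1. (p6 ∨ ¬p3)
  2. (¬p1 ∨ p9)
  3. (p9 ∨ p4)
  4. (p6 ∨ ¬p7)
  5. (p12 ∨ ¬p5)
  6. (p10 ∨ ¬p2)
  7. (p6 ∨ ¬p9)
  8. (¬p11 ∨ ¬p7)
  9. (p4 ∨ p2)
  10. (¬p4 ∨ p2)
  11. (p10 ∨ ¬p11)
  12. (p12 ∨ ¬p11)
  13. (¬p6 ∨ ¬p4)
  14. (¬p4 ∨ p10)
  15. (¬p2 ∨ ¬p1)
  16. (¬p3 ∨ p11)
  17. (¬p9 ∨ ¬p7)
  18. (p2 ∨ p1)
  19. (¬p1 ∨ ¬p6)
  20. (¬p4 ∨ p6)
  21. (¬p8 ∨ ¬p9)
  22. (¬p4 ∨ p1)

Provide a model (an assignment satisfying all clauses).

p1 = False, p2 = True, p3 = True, p4 = False, p5 = False, p6 = True, p7 = False, p8 = False, p9 = True, p10 = True, p11 = True, p12 = True

Check each clause:
  1. (¬p3 ∨ p6) — p6 is true.
  2. (¬p1 ∨ p9) — p9 is true.
  3. (p9 ∨ p4) — p9 is true.
  4. (p6 ∨ ¬p7) — ¬p7 is true.
  5. (p12 ∨ ¬p5) — ¬p5 is true.
  6. (¬p2 ∨ p10) — p10 is true.
  7. (p6 ∨ ¬p9) — p6 is true.
  8. (¬p11 ∨ ¬p7) — ¬p7 is true.
  9. (p2 ∨ p4) — p2 is true.
  10. (¬p4 ∨ p2) — p2 is true.
  11. (¬p11 ∨ p10) — p10 is true.
  12. (p12 ∨ ¬p11) — p12 is true.
  13. (¬p4 ∨ ¬p6) — ¬p4 is true.
  14. (p10 ∨ ¬p4) — p10 is true.
  15. (¬p1 ∨ ¬p2) — ¬p1 is true.
  16. (p11 ∨ ¬p3) — p11 is true.
  17. (¬p7 ∨ ¬p9) — ¬p7 is true.
  18. (p2 ∨ p1) — p2 is true.
  19. (¬p1 ∨ ¬p6) — ¬p1 is true.
  20. (p6 ∨ ¬p4) — ¬p4 is true.
  21. (¬p8 ∨ ¬p9) — ¬p8 is true.
  22. (¬p4 ∨ p1) — ¬p4 is true.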